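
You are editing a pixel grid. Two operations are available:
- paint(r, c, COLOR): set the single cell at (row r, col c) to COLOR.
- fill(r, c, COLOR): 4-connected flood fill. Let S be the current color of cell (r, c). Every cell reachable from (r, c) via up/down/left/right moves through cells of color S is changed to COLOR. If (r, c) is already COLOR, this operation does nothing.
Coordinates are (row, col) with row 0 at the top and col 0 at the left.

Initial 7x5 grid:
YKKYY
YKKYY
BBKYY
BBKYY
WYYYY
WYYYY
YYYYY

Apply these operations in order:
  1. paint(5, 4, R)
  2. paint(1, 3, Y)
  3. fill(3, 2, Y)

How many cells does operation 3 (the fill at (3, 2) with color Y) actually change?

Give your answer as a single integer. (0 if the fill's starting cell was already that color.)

Answer: 6

Derivation:
After op 1 paint(5,4,R):
YKKYY
YKKYY
BBKYY
BBKYY
WYYYY
WYYYR
YYYYY
After op 2 paint(1,3,Y):
YKKYY
YKKYY
BBKYY
BBKYY
WYYYY
WYYYR
YYYYY
After op 3 fill(3,2,Y) [6 cells changed]:
YYYYY
YYYYY
BBYYY
BBYYY
WYYYY
WYYYR
YYYYY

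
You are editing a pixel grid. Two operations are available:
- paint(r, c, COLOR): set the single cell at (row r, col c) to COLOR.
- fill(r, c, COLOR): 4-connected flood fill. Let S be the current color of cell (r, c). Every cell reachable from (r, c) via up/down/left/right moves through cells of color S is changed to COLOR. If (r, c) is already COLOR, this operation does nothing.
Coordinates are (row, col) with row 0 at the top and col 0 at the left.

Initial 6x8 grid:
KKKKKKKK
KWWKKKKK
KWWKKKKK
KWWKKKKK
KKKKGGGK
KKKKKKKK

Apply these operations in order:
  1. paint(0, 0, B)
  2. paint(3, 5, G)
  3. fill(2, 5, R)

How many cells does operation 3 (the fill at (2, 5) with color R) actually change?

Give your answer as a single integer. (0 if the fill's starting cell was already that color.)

After op 1 paint(0,0,B):
BKKKKKKK
KWWKKKKK
KWWKKKKK
KWWKKKKK
KKKKGGGK
KKKKKKKK
After op 2 paint(3,5,G):
BKKKKKKK
KWWKKKKK
KWWKKKKK
KWWKKGKK
KKKKGGGK
KKKKKKKK
After op 3 fill(2,5,R) [37 cells changed]:
BRRRRRRR
RWWRRRRR
RWWRRRRR
RWWRRGRR
RRRRGGGR
RRRRRRRR

Answer: 37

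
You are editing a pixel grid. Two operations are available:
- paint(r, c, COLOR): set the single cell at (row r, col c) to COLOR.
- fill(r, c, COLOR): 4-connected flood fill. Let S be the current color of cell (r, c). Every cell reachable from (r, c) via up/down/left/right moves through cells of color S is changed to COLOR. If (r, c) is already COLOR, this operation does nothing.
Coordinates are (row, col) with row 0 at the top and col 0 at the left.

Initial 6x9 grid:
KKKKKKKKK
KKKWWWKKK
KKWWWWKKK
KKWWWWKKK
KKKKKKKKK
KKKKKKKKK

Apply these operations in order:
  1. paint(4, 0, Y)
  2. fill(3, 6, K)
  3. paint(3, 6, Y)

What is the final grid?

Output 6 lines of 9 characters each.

After op 1 paint(4,0,Y):
KKKKKKKKK
KKKWWWKKK
KKWWWWKKK
KKWWWWKKK
YKKKKKKKK
KKKKKKKKK
After op 2 fill(3,6,K) [0 cells changed]:
KKKKKKKKK
KKKWWWKKK
KKWWWWKKK
KKWWWWKKK
YKKKKKKKK
KKKKKKKKK
After op 3 paint(3,6,Y):
KKKKKKKKK
KKKWWWKKK
KKWWWWKKK
KKWWWWYKK
YKKKKKKKK
KKKKKKKKK

Answer: KKKKKKKKK
KKKWWWKKK
KKWWWWKKK
KKWWWWYKK
YKKKKKKKK
KKKKKKKKK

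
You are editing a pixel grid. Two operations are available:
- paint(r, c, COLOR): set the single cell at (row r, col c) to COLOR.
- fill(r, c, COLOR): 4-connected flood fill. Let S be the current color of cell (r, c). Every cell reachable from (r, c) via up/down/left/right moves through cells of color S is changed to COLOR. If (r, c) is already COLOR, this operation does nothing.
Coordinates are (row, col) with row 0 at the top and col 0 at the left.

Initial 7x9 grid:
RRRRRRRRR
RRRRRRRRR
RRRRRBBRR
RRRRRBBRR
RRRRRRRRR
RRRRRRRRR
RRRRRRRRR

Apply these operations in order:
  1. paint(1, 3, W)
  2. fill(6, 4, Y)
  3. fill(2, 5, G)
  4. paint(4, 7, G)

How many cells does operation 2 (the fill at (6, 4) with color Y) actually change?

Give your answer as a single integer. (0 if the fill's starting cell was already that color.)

After op 1 paint(1,3,W):
RRRRRRRRR
RRRWRRRRR
RRRRRBBRR
RRRRRBBRR
RRRRRRRRR
RRRRRRRRR
RRRRRRRRR
After op 2 fill(6,4,Y) [58 cells changed]:
YYYYYYYYY
YYYWYYYYY
YYYYYBBYY
YYYYYBBYY
YYYYYYYYY
YYYYYYYYY
YYYYYYYYY

Answer: 58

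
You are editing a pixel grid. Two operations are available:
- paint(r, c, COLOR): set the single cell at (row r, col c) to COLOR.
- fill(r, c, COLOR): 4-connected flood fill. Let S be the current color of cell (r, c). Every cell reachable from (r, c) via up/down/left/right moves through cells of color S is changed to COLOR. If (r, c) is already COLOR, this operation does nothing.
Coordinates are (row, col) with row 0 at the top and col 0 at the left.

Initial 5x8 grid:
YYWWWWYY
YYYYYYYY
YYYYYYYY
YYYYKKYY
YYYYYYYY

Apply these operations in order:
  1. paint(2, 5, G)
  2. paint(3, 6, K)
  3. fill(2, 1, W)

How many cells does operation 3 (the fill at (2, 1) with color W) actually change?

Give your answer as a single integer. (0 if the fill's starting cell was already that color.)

Answer: 32

Derivation:
After op 1 paint(2,5,G):
YYWWWWYY
YYYYYYYY
YYYYYGYY
YYYYKKYY
YYYYYYYY
After op 2 paint(3,6,K):
YYWWWWYY
YYYYYYYY
YYYYYGYY
YYYYKKKY
YYYYYYYY
After op 3 fill(2,1,W) [32 cells changed]:
WWWWWWWW
WWWWWWWW
WWWWWGWW
WWWWKKKW
WWWWWWWW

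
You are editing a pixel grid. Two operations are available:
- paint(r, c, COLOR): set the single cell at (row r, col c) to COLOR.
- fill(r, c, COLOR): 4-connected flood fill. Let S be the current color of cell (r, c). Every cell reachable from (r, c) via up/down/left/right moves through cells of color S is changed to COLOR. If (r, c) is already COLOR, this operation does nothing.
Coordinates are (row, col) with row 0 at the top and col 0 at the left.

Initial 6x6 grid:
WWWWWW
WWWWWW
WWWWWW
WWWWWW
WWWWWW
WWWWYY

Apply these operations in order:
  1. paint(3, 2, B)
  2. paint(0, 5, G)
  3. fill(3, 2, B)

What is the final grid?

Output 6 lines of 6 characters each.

After op 1 paint(3,2,B):
WWWWWW
WWWWWW
WWWWWW
WWBWWW
WWWWWW
WWWWYY
After op 2 paint(0,5,G):
WWWWWG
WWWWWW
WWWWWW
WWBWWW
WWWWWW
WWWWYY
After op 3 fill(3,2,B) [0 cells changed]:
WWWWWG
WWWWWW
WWWWWW
WWBWWW
WWWWWW
WWWWYY

Answer: WWWWWG
WWWWWW
WWWWWW
WWBWWW
WWWWWW
WWWWYY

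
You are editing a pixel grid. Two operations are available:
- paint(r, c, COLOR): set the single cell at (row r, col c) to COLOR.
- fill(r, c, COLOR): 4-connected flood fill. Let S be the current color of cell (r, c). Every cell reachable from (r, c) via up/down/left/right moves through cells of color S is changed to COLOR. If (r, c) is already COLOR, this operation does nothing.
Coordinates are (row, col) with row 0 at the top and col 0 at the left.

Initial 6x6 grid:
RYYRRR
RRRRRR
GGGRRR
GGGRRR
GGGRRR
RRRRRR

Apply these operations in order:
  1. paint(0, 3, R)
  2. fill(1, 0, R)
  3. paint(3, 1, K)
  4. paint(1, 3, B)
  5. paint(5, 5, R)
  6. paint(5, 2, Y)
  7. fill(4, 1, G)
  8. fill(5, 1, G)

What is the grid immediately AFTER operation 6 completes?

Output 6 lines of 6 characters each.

Answer: RYYRRR
RRRBRR
GGGRRR
GKGRRR
GGGRRR
RRYRRR

Derivation:
After op 1 paint(0,3,R):
RYYRRR
RRRRRR
GGGRRR
GGGRRR
GGGRRR
RRRRRR
After op 2 fill(1,0,R) [0 cells changed]:
RYYRRR
RRRRRR
GGGRRR
GGGRRR
GGGRRR
RRRRRR
After op 3 paint(3,1,K):
RYYRRR
RRRRRR
GGGRRR
GKGRRR
GGGRRR
RRRRRR
After op 4 paint(1,3,B):
RYYRRR
RRRBRR
GGGRRR
GKGRRR
GGGRRR
RRRRRR
After op 5 paint(5,5,R):
RYYRRR
RRRBRR
GGGRRR
GKGRRR
GGGRRR
RRRRRR
After op 6 paint(5,2,Y):
RYYRRR
RRRBRR
GGGRRR
GKGRRR
GGGRRR
RRYRRR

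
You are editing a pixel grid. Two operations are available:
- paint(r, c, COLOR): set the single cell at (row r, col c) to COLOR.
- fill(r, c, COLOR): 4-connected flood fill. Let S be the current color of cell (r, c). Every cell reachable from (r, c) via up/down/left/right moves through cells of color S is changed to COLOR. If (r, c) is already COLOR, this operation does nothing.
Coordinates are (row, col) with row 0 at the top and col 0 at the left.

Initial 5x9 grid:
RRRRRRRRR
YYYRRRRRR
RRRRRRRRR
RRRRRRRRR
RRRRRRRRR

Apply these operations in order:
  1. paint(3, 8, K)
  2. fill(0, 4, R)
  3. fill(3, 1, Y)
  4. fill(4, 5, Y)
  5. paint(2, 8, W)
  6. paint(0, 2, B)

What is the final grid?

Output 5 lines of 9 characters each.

Answer: YYBYYYYYY
YYYYYYYYY
YYYYYYYYW
YYYYYYYYK
YYYYYYYYY

Derivation:
After op 1 paint(3,8,K):
RRRRRRRRR
YYYRRRRRR
RRRRRRRRR
RRRRRRRRK
RRRRRRRRR
After op 2 fill(0,4,R) [0 cells changed]:
RRRRRRRRR
YYYRRRRRR
RRRRRRRRR
RRRRRRRRK
RRRRRRRRR
After op 3 fill(3,1,Y) [41 cells changed]:
YYYYYYYYY
YYYYYYYYY
YYYYYYYYY
YYYYYYYYK
YYYYYYYYY
After op 4 fill(4,5,Y) [0 cells changed]:
YYYYYYYYY
YYYYYYYYY
YYYYYYYYY
YYYYYYYYK
YYYYYYYYY
After op 5 paint(2,8,W):
YYYYYYYYY
YYYYYYYYY
YYYYYYYYW
YYYYYYYYK
YYYYYYYYY
After op 6 paint(0,2,B):
YYBYYYYYY
YYYYYYYYY
YYYYYYYYW
YYYYYYYYK
YYYYYYYYY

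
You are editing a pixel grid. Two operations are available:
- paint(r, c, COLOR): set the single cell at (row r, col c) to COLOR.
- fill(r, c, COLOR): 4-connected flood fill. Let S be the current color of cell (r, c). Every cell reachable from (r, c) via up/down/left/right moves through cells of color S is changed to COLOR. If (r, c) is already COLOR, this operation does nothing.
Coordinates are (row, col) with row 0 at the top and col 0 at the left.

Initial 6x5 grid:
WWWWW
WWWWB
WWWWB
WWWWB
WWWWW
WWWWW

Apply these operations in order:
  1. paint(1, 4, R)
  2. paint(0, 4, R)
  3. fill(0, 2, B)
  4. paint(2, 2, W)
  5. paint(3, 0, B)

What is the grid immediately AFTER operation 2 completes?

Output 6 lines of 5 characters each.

Answer: WWWWR
WWWWR
WWWWB
WWWWB
WWWWW
WWWWW

Derivation:
After op 1 paint(1,4,R):
WWWWW
WWWWR
WWWWB
WWWWB
WWWWW
WWWWW
After op 2 paint(0,4,R):
WWWWR
WWWWR
WWWWB
WWWWB
WWWWW
WWWWW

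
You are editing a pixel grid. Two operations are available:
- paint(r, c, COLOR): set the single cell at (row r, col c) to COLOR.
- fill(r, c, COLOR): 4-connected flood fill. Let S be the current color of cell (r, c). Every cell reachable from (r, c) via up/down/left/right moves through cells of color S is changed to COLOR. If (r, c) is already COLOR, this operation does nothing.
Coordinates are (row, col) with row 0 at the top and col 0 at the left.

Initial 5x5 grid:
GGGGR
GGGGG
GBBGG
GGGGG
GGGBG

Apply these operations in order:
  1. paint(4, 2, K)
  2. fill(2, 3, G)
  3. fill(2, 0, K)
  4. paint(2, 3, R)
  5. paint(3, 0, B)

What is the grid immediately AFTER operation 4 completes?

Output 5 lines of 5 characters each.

Answer: KKKKR
KKKKK
KBBRK
KKKKK
KKKBK

Derivation:
After op 1 paint(4,2,K):
GGGGR
GGGGG
GBBGG
GGGGG
GGKBG
After op 2 fill(2,3,G) [0 cells changed]:
GGGGR
GGGGG
GBBGG
GGGGG
GGKBG
After op 3 fill(2,0,K) [20 cells changed]:
KKKKR
KKKKK
KBBKK
KKKKK
KKKBK
After op 4 paint(2,3,R):
KKKKR
KKKKK
KBBRK
KKKKK
KKKBK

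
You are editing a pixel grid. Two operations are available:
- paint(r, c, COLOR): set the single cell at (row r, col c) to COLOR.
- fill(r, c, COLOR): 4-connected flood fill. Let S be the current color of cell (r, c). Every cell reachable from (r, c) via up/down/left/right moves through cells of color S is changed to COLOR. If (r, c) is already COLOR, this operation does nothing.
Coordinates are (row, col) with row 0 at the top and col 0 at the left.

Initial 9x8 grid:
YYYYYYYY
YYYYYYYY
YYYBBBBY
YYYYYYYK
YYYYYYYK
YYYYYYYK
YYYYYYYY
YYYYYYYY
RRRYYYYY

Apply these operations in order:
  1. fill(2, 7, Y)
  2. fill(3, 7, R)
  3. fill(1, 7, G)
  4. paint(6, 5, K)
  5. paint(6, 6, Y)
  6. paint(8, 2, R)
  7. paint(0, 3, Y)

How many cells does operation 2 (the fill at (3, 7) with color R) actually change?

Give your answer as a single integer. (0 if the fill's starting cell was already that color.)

After op 1 fill(2,7,Y) [0 cells changed]:
YYYYYYYY
YYYYYYYY
YYYBBBBY
YYYYYYYK
YYYYYYYK
YYYYYYYK
YYYYYYYY
YYYYYYYY
RRRYYYYY
After op 2 fill(3,7,R) [3 cells changed]:
YYYYYYYY
YYYYYYYY
YYYBBBBY
YYYYYYYR
YYYYYYYR
YYYYYYYR
YYYYYYYY
YYYYYYYY
RRRYYYYY

Answer: 3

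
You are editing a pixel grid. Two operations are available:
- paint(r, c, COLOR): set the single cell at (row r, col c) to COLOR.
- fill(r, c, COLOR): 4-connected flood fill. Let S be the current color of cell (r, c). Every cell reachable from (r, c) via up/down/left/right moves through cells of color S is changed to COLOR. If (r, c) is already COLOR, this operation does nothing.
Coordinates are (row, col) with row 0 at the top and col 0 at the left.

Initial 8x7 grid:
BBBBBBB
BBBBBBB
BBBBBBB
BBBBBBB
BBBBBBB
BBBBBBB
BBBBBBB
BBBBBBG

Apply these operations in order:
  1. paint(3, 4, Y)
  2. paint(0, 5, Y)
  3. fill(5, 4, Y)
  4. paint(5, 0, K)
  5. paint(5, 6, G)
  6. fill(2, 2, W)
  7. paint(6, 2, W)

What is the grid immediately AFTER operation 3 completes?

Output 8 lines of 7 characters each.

Answer: YYYYYYY
YYYYYYY
YYYYYYY
YYYYYYY
YYYYYYY
YYYYYYY
YYYYYYY
YYYYYYG

Derivation:
After op 1 paint(3,4,Y):
BBBBBBB
BBBBBBB
BBBBBBB
BBBBYBB
BBBBBBB
BBBBBBB
BBBBBBB
BBBBBBG
After op 2 paint(0,5,Y):
BBBBBYB
BBBBBBB
BBBBBBB
BBBBYBB
BBBBBBB
BBBBBBB
BBBBBBB
BBBBBBG
After op 3 fill(5,4,Y) [53 cells changed]:
YYYYYYY
YYYYYYY
YYYYYYY
YYYYYYY
YYYYYYY
YYYYYYY
YYYYYYY
YYYYYYG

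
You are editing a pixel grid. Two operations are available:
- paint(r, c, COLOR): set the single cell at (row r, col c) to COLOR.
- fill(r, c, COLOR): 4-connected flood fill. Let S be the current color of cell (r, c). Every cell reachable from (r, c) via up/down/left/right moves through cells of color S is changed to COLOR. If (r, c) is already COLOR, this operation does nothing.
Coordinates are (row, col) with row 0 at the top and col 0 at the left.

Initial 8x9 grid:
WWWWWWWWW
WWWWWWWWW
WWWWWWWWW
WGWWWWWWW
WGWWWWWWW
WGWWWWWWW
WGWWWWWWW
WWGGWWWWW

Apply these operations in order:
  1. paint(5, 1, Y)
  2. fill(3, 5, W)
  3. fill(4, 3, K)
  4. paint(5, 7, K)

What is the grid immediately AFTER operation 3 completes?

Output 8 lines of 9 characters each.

Answer: KKKKKKKKK
KKKKKKKKK
KKKKKKKKK
KGKKKKKKK
KGKKKKKKK
KYKKKKKKK
KGKKKKKKK
KKGGKKKKK

Derivation:
After op 1 paint(5,1,Y):
WWWWWWWWW
WWWWWWWWW
WWWWWWWWW
WGWWWWWWW
WGWWWWWWW
WYWWWWWWW
WGWWWWWWW
WWGGWWWWW
After op 2 fill(3,5,W) [0 cells changed]:
WWWWWWWWW
WWWWWWWWW
WWWWWWWWW
WGWWWWWWW
WGWWWWWWW
WYWWWWWWW
WGWWWWWWW
WWGGWWWWW
After op 3 fill(4,3,K) [66 cells changed]:
KKKKKKKKK
KKKKKKKKK
KKKKKKKKK
KGKKKKKKK
KGKKKKKKK
KYKKKKKKK
KGKKKKKKK
KKGGKKKKK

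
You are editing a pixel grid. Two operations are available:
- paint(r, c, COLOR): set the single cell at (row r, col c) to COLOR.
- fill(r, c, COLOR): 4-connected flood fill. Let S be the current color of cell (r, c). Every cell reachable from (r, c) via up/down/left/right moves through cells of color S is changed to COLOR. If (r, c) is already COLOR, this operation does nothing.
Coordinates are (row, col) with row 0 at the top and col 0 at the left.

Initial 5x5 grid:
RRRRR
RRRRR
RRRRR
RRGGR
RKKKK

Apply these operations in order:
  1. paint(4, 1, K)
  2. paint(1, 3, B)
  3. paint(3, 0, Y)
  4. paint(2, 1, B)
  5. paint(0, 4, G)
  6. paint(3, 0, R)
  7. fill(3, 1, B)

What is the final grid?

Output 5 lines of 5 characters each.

After op 1 paint(4,1,K):
RRRRR
RRRRR
RRRRR
RRGGR
RKKKK
After op 2 paint(1,3,B):
RRRRR
RRRBR
RRRRR
RRGGR
RKKKK
After op 3 paint(3,0,Y):
RRRRR
RRRBR
RRRRR
YRGGR
RKKKK
After op 4 paint(2,1,B):
RRRRR
RRRBR
RBRRR
YRGGR
RKKKK
After op 5 paint(0,4,G):
RRRRG
RRRBR
RBRRR
YRGGR
RKKKK
After op 6 paint(3,0,R):
RRRRG
RRRBR
RBRRR
RRGGR
RKKKK
After op 7 fill(3,1,B) [16 cells changed]:
BBBBG
BBBBB
BBBBB
BBGGB
BKKKK

Answer: BBBBG
BBBBB
BBBBB
BBGGB
BKKKK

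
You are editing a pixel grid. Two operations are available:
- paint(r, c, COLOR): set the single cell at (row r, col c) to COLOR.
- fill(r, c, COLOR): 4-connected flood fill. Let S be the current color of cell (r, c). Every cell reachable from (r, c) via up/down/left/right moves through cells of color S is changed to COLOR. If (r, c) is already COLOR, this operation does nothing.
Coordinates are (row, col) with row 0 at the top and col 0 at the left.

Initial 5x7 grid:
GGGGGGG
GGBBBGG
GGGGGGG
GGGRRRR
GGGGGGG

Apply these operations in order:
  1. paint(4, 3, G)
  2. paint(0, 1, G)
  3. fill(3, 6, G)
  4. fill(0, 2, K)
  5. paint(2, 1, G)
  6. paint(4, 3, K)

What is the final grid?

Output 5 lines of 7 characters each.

Answer: KKKKKKK
KKBBBKK
KGKKKKK
KKKKKKK
KKKKKKK

Derivation:
After op 1 paint(4,3,G):
GGGGGGG
GGBBBGG
GGGGGGG
GGGRRRR
GGGGGGG
After op 2 paint(0,1,G):
GGGGGGG
GGBBBGG
GGGGGGG
GGGRRRR
GGGGGGG
After op 3 fill(3,6,G) [4 cells changed]:
GGGGGGG
GGBBBGG
GGGGGGG
GGGGGGG
GGGGGGG
After op 4 fill(0,2,K) [32 cells changed]:
KKKKKKK
KKBBBKK
KKKKKKK
KKKKKKK
KKKKKKK
After op 5 paint(2,1,G):
KKKKKKK
KKBBBKK
KGKKKKK
KKKKKKK
KKKKKKK
After op 6 paint(4,3,K):
KKKKKKK
KKBBBKK
KGKKKKK
KKKKKKK
KKKKKKK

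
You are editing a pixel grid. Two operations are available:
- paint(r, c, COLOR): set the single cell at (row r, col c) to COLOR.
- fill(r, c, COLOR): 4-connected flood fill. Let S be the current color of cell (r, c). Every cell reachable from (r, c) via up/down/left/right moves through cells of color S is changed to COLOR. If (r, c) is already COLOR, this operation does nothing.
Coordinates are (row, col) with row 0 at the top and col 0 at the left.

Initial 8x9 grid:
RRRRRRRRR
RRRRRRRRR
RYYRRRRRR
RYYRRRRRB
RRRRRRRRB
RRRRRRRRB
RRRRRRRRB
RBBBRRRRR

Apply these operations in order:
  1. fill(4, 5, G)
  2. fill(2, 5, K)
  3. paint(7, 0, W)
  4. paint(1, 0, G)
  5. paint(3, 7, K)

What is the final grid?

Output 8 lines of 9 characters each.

After op 1 fill(4,5,G) [61 cells changed]:
GGGGGGGGG
GGGGGGGGG
GYYGGGGGG
GYYGGGGGB
GGGGGGGGB
GGGGGGGGB
GGGGGGGGB
GBBBGGGGG
After op 2 fill(2,5,K) [61 cells changed]:
KKKKKKKKK
KKKKKKKKK
KYYKKKKKK
KYYKKKKKB
KKKKKKKKB
KKKKKKKKB
KKKKKKKKB
KBBBKKKKK
After op 3 paint(7,0,W):
KKKKKKKKK
KKKKKKKKK
KYYKKKKKK
KYYKKKKKB
KKKKKKKKB
KKKKKKKKB
KKKKKKKKB
WBBBKKKKK
After op 4 paint(1,0,G):
KKKKKKKKK
GKKKKKKKK
KYYKKKKKK
KYYKKKKKB
KKKKKKKKB
KKKKKKKKB
KKKKKKKKB
WBBBKKKKK
After op 5 paint(3,7,K):
KKKKKKKKK
GKKKKKKKK
KYYKKKKKK
KYYKKKKKB
KKKKKKKKB
KKKKKKKKB
KKKKKKKKB
WBBBKKKKK

Answer: KKKKKKKKK
GKKKKKKKK
KYYKKKKKK
KYYKKKKKB
KKKKKKKKB
KKKKKKKKB
KKKKKKKKB
WBBBKKKKK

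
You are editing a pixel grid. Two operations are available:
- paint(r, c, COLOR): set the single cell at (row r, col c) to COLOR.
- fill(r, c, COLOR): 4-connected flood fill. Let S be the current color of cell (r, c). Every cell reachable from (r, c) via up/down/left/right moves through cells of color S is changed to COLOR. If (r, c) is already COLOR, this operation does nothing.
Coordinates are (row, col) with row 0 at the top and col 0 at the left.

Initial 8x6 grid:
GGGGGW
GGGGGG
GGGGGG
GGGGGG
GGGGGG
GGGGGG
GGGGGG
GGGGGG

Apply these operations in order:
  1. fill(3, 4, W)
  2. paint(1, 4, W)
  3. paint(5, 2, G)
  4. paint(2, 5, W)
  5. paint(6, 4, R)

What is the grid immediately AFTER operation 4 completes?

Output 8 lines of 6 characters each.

After op 1 fill(3,4,W) [47 cells changed]:
WWWWWW
WWWWWW
WWWWWW
WWWWWW
WWWWWW
WWWWWW
WWWWWW
WWWWWW
After op 2 paint(1,4,W):
WWWWWW
WWWWWW
WWWWWW
WWWWWW
WWWWWW
WWWWWW
WWWWWW
WWWWWW
After op 3 paint(5,2,G):
WWWWWW
WWWWWW
WWWWWW
WWWWWW
WWWWWW
WWGWWW
WWWWWW
WWWWWW
After op 4 paint(2,5,W):
WWWWWW
WWWWWW
WWWWWW
WWWWWW
WWWWWW
WWGWWW
WWWWWW
WWWWWW

Answer: WWWWWW
WWWWWW
WWWWWW
WWWWWW
WWWWWW
WWGWWW
WWWWWW
WWWWWW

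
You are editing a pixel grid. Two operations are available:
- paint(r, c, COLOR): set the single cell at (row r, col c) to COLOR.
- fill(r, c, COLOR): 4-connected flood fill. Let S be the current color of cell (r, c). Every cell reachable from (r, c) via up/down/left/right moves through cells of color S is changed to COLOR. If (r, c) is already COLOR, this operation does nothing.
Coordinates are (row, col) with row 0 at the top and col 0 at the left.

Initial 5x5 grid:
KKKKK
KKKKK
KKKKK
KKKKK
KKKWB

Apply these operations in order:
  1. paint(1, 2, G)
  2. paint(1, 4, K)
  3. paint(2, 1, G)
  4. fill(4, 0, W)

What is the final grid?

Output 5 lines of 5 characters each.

After op 1 paint(1,2,G):
KKKKK
KKGKK
KKKKK
KKKKK
KKKWB
After op 2 paint(1,4,K):
KKKKK
KKGKK
KKKKK
KKKKK
KKKWB
After op 3 paint(2,1,G):
KKKKK
KKGKK
KGKKK
KKKKK
KKKWB
After op 4 fill(4,0,W) [21 cells changed]:
WWWWW
WWGWW
WGWWW
WWWWW
WWWWB

Answer: WWWWW
WWGWW
WGWWW
WWWWW
WWWWB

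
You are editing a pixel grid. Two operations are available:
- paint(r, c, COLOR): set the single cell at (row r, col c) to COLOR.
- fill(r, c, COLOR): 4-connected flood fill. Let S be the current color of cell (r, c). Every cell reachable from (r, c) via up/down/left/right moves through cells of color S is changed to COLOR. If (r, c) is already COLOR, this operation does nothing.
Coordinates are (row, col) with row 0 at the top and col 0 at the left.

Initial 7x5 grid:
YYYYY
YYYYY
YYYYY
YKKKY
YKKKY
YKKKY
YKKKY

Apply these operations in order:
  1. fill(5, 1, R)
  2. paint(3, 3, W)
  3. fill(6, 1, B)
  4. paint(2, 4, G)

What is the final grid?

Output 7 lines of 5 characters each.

After op 1 fill(5,1,R) [12 cells changed]:
YYYYY
YYYYY
YYYYY
YRRRY
YRRRY
YRRRY
YRRRY
After op 2 paint(3,3,W):
YYYYY
YYYYY
YYYYY
YRRWY
YRRRY
YRRRY
YRRRY
After op 3 fill(6,1,B) [11 cells changed]:
YYYYY
YYYYY
YYYYY
YBBWY
YBBBY
YBBBY
YBBBY
After op 4 paint(2,4,G):
YYYYY
YYYYY
YYYYG
YBBWY
YBBBY
YBBBY
YBBBY

Answer: YYYYY
YYYYY
YYYYG
YBBWY
YBBBY
YBBBY
YBBBY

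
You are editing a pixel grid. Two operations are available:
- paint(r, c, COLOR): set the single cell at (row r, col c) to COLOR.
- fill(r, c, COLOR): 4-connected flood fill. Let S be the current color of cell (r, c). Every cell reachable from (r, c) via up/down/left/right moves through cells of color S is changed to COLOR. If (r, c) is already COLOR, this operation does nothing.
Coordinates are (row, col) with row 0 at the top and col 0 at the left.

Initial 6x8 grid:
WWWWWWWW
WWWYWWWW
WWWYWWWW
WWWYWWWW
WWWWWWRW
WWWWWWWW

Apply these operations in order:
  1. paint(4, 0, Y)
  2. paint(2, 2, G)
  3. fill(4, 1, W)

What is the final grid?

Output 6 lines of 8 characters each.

Answer: WWWWWWWW
WWWYWWWW
WWGYWWWW
WWWYWWWW
YWWWWWRW
WWWWWWWW

Derivation:
After op 1 paint(4,0,Y):
WWWWWWWW
WWWYWWWW
WWWYWWWW
WWWYWWWW
YWWWWWRW
WWWWWWWW
After op 2 paint(2,2,G):
WWWWWWWW
WWWYWWWW
WWGYWWWW
WWWYWWWW
YWWWWWRW
WWWWWWWW
After op 3 fill(4,1,W) [0 cells changed]:
WWWWWWWW
WWWYWWWW
WWGYWWWW
WWWYWWWW
YWWWWWRW
WWWWWWWW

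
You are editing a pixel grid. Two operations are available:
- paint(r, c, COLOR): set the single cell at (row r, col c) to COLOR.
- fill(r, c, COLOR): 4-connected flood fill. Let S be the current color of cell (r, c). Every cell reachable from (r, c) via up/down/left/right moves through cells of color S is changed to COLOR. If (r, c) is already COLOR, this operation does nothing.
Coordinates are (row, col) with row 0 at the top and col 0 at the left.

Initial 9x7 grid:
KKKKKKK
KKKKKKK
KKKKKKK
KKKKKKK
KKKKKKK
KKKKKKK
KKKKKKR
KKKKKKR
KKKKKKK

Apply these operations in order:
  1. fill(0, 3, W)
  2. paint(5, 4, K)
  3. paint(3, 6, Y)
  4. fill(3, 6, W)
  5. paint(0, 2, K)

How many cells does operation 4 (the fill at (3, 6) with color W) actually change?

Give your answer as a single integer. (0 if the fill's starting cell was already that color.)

After op 1 fill(0,3,W) [61 cells changed]:
WWWWWWW
WWWWWWW
WWWWWWW
WWWWWWW
WWWWWWW
WWWWWWW
WWWWWWR
WWWWWWR
WWWWWWW
After op 2 paint(5,4,K):
WWWWWWW
WWWWWWW
WWWWWWW
WWWWWWW
WWWWWWW
WWWWKWW
WWWWWWR
WWWWWWR
WWWWWWW
After op 3 paint(3,6,Y):
WWWWWWW
WWWWWWW
WWWWWWW
WWWWWWY
WWWWWWW
WWWWKWW
WWWWWWR
WWWWWWR
WWWWWWW
After op 4 fill(3,6,W) [1 cells changed]:
WWWWWWW
WWWWWWW
WWWWWWW
WWWWWWW
WWWWWWW
WWWWKWW
WWWWWWR
WWWWWWR
WWWWWWW

Answer: 1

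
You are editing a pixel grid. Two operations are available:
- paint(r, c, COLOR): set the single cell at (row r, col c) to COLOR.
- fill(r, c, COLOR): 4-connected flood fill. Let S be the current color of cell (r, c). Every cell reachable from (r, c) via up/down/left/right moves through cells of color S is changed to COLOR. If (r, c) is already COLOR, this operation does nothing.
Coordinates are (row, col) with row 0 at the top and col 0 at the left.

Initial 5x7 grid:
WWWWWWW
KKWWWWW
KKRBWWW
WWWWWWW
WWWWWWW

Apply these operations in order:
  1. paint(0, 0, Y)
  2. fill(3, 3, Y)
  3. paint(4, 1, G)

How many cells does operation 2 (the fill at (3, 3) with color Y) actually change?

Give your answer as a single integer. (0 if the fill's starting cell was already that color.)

After op 1 paint(0,0,Y):
YWWWWWW
KKWWWWW
KKRBWWW
WWWWWWW
WWWWWWW
After op 2 fill(3,3,Y) [28 cells changed]:
YYYYYYY
KKYYYYY
KKRBYYY
YYYYYYY
YYYYYYY

Answer: 28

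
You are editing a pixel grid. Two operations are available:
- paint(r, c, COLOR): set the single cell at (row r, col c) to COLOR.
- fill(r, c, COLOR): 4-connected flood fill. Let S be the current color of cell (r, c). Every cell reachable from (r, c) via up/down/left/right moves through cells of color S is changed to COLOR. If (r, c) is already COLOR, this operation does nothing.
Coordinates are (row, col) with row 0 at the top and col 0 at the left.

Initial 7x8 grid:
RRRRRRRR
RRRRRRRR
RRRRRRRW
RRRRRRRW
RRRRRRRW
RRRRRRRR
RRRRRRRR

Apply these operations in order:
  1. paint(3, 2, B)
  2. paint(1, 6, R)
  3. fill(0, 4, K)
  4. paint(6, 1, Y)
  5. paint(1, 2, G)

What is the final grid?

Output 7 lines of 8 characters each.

After op 1 paint(3,2,B):
RRRRRRRR
RRRRRRRR
RRRRRRRW
RRBRRRRW
RRRRRRRW
RRRRRRRR
RRRRRRRR
After op 2 paint(1,6,R):
RRRRRRRR
RRRRRRRR
RRRRRRRW
RRBRRRRW
RRRRRRRW
RRRRRRRR
RRRRRRRR
After op 3 fill(0,4,K) [52 cells changed]:
KKKKKKKK
KKKKKKKK
KKKKKKKW
KKBKKKKW
KKKKKKKW
KKKKKKKK
KKKKKKKK
After op 4 paint(6,1,Y):
KKKKKKKK
KKKKKKKK
KKKKKKKW
KKBKKKKW
KKKKKKKW
KKKKKKKK
KYKKKKKK
After op 5 paint(1,2,G):
KKKKKKKK
KKGKKKKK
KKKKKKKW
KKBKKKKW
KKKKKKKW
KKKKKKKK
KYKKKKKK

Answer: KKKKKKKK
KKGKKKKK
KKKKKKKW
KKBKKKKW
KKKKKKKW
KKKKKKKK
KYKKKKKK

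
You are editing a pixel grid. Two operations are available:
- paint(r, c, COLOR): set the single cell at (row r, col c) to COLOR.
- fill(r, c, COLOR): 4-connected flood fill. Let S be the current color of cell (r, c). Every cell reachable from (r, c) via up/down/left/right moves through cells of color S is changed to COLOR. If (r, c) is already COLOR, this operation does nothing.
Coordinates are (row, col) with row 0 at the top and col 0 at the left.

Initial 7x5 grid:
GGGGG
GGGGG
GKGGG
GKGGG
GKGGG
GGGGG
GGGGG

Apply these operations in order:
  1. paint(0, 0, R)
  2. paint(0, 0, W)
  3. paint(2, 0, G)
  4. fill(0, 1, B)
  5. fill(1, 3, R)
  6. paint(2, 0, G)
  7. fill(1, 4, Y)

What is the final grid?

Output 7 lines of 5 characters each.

After op 1 paint(0,0,R):
RGGGG
GGGGG
GKGGG
GKGGG
GKGGG
GGGGG
GGGGG
After op 2 paint(0,0,W):
WGGGG
GGGGG
GKGGG
GKGGG
GKGGG
GGGGG
GGGGG
After op 3 paint(2,0,G):
WGGGG
GGGGG
GKGGG
GKGGG
GKGGG
GGGGG
GGGGG
After op 4 fill(0,1,B) [31 cells changed]:
WBBBB
BBBBB
BKBBB
BKBBB
BKBBB
BBBBB
BBBBB
After op 5 fill(1,3,R) [31 cells changed]:
WRRRR
RRRRR
RKRRR
RKRRR
RKRRR
RRRRR
RRRRR
After op 6 paint(2,0,G):
WRRRR
RRRRR
GKRRR
RKRRR
RKRRR
RRRRR
RRRRR
After op 7 fill(1,4,Y) [30 cells changed]:
WYYYY
YYYYY
GKYYY
YKYYY
YKYYY
YYYYY
YYYYY

Answer: WYYYY
YYYYY
GKYYY
YKYYY
YKYYY
YYYYY
YYYYY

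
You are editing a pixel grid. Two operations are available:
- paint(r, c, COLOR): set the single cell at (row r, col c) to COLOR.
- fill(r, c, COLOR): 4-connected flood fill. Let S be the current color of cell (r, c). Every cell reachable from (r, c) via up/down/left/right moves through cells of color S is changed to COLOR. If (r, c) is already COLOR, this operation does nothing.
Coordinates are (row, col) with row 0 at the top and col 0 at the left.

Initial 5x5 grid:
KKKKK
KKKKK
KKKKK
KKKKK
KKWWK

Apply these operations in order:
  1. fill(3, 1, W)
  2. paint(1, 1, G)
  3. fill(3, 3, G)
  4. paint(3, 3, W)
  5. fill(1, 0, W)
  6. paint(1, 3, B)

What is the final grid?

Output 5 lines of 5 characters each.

After op 1 fill(3,1,W) [23 cells changed]:
WWWWW
WWWWW
WWWWW
WWWWW
WWWWW
After op 2 paint(1,1,G):
WWWWW
WGWWW
WWWWW
WWWWW
WWWWW
After op 3 fill(3,3,G) [24 cells changed]:
GGGGG
GGGGG
GGGGG
GGGGG
GGGGG
After op 4 paint(3,3,W):
GGGGG
GGGGG
GGGGG
GGGWG
GGGGG
After op 5 fill(1,0,W) [24 cells changed]:
WWWWW
WWWWW
WWWWW
WWWWW
WWWWW
After op 6 paint(1,3,B):
WWWWW
WWWBW
WWWWW
WWWWW
WWWWW

Answer: WWWWW
WWWBW
WWWWW
WWWWW
WWWWW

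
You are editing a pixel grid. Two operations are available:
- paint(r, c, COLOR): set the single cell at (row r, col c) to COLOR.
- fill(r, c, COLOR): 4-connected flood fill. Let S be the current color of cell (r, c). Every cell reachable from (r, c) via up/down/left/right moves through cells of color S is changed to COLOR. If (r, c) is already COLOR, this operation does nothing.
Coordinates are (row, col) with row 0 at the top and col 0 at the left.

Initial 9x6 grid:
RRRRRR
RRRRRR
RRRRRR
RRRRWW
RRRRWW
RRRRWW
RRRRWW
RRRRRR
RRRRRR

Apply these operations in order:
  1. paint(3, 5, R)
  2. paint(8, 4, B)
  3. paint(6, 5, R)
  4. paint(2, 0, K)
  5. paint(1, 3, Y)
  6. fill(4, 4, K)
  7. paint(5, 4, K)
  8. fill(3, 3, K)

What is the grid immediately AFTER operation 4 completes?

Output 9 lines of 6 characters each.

After op 1 paint(3,5,R):
RRRRRR
RRRRRR
RRRRRR
RRRRWR
RRRRWW
RRRRWW
RRRRWW
RRRRRR
RRRRRR
After op 2 paint(8,4,B):
RRRRRR
RRRRRR
RRRRRR
RRRRWR
RRRRWW
RRRRWW
RRRRWW
RRRRRR
RRRRBR
After op 3 paint(6,5,R):
RRRRRR
RRRRRR
RRRRRR
RRRRWR
RRRRWW
RRRRWW
RRRRWR
RRRRRR
RRRRBR
After op 4 paint(2,0,K):
RRRRRR
RRRRRR
KRRRRR
RRRRWR
RRRRWW
RRRRWW
RRRRWR
RRRRRR
RRRRBR

Answer: RRRRRR
RRRRRR
KRRRRR
RRRRWR
RRRRWW
RRRRWW
RRRRWR
RRRRRR
RRRRBR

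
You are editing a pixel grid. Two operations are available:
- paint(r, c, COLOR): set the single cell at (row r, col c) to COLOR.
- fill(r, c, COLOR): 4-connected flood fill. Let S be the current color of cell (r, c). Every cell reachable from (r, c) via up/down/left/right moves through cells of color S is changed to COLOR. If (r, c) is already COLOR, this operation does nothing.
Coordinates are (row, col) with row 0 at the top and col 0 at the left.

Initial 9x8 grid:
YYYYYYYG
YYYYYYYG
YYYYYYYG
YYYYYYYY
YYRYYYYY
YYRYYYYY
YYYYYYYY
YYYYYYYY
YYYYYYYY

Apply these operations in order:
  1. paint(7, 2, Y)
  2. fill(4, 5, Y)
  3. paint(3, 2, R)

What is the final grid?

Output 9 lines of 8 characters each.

Answer: YYYYYYYG
YYYYYYYG
YYYYYYYG
YYRYYYYY
YYRYYYYY
YYRYYYYY
YYYYYYYY
YYYYYYYY
YYYYYYYY

Derivation:
After op 1 paint(7,2,Y):
YYYYYYYG
YYYYYYYG
YYYYYYYG
YYYYYYYY
YYRYYYYY
YYRYYYYY
YYYYYYYY
YYYYYYYY
YYYYYYYY
After op 2 fill(4,5,Y) [0 cells changed]:
YYYYYYYG
YYYYYYYG
YYYYYYYG
YYYYYYYY
YYRYYYYY
YYRYYYYY
YYYYYYYY
YYYYYYYY
YYYYYYYY
After op 3 paint(3,2,R):
YYYYYYYG
YYYYYYYG
YYYYYYYG
YYRYYYYY
YYRYYYYY
YYRYYYYY
YYYYYYYY
YYYYYYYY
YYYYYYYY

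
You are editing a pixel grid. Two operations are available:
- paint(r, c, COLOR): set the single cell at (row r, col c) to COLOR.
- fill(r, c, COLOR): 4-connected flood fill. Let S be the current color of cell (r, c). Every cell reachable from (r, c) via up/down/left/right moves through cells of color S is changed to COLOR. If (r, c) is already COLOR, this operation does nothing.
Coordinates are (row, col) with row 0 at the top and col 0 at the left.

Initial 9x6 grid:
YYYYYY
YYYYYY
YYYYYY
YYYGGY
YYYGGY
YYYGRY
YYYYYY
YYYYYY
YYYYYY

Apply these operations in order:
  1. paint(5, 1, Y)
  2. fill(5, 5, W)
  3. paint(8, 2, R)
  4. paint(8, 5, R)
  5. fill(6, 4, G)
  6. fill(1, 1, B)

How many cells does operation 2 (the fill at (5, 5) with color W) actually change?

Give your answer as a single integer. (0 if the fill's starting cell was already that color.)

After op 1 paint(5,1,Y):
YYYYYY
YYYYYY
YYYYYY
YYYGGY
YYYGGY
YYYGRY
YYYYYY
YYYYYY
YYYYYY
After op 2 fill(5,5,W) [48 cells changed]:
WWWWWW
WWWWWW
WWWWWW
WWWGGW
WWWGGW
WWWGRW
WWWWWW
WWWWWW
WWWWWW

Answer: 48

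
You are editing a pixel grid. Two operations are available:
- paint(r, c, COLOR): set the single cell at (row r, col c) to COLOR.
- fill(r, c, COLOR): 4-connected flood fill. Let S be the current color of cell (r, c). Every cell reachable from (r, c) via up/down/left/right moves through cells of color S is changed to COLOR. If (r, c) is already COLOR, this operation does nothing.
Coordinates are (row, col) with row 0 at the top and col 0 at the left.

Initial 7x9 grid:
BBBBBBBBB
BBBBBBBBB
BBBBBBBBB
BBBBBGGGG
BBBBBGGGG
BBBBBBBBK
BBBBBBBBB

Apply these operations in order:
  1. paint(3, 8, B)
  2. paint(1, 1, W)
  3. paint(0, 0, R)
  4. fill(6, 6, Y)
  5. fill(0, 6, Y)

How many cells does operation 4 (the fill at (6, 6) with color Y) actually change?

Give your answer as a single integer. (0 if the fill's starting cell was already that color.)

After op 1 paint(3,8,B):
BBBBBBBBB
BBBBBBBBB
BBBBBBBBB
BBBBBGGGB
BBBBBGGGG
BBBBBBBBK
BBBBBBBBB
After op 2 paint(1,1,W):
BBBBBBBBB
BWBBBBBBB
BBBBBBBBB
BBBBBGGGB
BBBBBGGGG
BBBBBBBBK
BBBBBBBBB
After op 3 paint(0,0,R):
RBBBBBBBB
BWBBBBBBB
BBBBBBBBB
BBBBBGGGB
BBBBBGGGG
BBBBBBBBK
BBBBBBBBB
After op 4 fill(6,6,Y) [53 cells changed]:
RYYYYYYYY
YWYYYYYYY
YYYYYYYYY
YYYYYGGGY
YYYYYGGGG
YYYYYYYYK
YYYYYYYYY

Answer: 53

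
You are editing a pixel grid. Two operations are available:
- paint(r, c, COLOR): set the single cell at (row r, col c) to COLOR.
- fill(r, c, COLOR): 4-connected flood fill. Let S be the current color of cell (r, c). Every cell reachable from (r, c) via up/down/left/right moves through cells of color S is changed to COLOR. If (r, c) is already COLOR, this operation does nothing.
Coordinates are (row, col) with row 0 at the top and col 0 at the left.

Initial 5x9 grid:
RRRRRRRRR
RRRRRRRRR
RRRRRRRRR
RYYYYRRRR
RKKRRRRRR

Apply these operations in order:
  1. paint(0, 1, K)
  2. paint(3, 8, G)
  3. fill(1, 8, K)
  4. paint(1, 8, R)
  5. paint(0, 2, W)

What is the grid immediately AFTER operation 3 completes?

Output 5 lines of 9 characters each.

After op 1 paint(0,1,K):
RKRRRRRRR
RRRRRRRRR
RRRRRRRRR
RYYYYRRRR
RKKRRRRRR
After op 2 paint(3,8,G):
RKRRRRRRR
RRRRRRRRR
RRRRRRRRR
RYYYYRRRG
RKKRRRRRR
After op 3 fill(1,8,K) [37 cells changed]:
KKKKKKKKK
KKKKKKKKK
KKKKKKKKK
KYYYYKKKG
KKKKKKKKK

Answer: KKKKKKKKK
KKKKKKKKK
KKKKKKKKK
KYYYYKKKG
KKKKKKKKK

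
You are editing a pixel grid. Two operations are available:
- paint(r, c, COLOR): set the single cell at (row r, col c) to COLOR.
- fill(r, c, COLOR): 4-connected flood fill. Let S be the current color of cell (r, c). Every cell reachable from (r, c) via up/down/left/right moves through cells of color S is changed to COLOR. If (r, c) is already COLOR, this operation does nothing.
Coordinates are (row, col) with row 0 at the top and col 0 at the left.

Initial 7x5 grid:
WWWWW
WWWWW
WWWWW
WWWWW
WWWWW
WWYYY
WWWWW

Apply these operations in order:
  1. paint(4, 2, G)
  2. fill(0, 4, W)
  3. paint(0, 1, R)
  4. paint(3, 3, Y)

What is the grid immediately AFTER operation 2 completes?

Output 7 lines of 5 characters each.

After op 1 paint(4,2,G):
WWWWW
WWWWW
WWWWW
WWWWW
WWGWW
WWYYY
WWWWW
After op 2 fill(0,4,W) [0 cells changed]:
WWWWW
WWWWW
WWWWW
WWWWW
WWGWW
WWYYY
WWWWW

Answer: WWWWW
WWWWW
WWWWW
WWWWW
WWGWW
WWYYY
WWWWW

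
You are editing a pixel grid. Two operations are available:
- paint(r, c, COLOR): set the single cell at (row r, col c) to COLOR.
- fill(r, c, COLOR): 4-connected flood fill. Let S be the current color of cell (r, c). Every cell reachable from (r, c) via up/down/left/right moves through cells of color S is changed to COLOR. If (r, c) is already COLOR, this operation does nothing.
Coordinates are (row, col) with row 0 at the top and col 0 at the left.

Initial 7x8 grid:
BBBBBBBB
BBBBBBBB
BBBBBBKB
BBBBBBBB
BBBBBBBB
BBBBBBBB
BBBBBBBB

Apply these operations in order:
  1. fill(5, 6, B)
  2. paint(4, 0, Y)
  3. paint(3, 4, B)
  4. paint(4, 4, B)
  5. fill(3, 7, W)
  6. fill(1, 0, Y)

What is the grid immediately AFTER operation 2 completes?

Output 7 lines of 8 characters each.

After op 1 fill(5,6,B) [0 cells changed]:
BBBBBBBB
BBBBBBBB
BBBBBBKB
BBBBBBBB
BBBBBBBB
BBBBBBBB
BBBBBBBB
After op 2 paint(4,0,Y):
BBBBBBBB
BBBBBBBB
BBBBBBKB
BBBBBBBB
YBBBBBBB
BBBBBBBB
BBBBBBBB

Answer: BBBBBBBB
BBBBBBBB
BBBBBBKB
BBBBBBBB
YBBBBBBB
BBBBBBBB
BBBBBBBB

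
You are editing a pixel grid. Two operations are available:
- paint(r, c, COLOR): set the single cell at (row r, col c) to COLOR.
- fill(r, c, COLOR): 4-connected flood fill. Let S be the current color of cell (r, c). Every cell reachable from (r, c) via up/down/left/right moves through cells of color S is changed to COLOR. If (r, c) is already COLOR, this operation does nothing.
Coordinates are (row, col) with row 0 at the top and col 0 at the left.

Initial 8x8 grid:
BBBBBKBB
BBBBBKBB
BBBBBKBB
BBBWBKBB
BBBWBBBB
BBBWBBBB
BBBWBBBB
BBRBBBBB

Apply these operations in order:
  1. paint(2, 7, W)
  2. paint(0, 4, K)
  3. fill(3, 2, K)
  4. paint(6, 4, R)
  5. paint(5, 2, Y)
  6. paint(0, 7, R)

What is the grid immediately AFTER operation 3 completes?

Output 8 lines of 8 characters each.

Answer: KKKKKKKK
KKKKKKKK
KKKKKKKW
KKKWKKKK
KKKWKKKK
KKKWKKKK
KKKWKKKK
KKRKKKKK

Derivation:
After op 1 paint(2,7,W):
BBBBBKBB
BBBBBKBB
BBBBBKBW
BBBWBKBB
BBBWBBBB
BBBWBBBB
BBBWBBBB
BBRBBBBB
After op 2 paint(0,4,K):
BBBBKKBB
BBBBBKBB
BBBBBKBW
BBBWBKBB
BBBWBBBB
BBBWBBBB
BBBWBBBB
BBRBBBBB
After op 3 fill(3,2,K) [53 cells changed]:
KKKKKKKK
KKKKKKKK
KKKKKKKW
KKKWKKKK
KKKWKKKK
KKKWKKKK
KKKWKKKK
KKRKKKKK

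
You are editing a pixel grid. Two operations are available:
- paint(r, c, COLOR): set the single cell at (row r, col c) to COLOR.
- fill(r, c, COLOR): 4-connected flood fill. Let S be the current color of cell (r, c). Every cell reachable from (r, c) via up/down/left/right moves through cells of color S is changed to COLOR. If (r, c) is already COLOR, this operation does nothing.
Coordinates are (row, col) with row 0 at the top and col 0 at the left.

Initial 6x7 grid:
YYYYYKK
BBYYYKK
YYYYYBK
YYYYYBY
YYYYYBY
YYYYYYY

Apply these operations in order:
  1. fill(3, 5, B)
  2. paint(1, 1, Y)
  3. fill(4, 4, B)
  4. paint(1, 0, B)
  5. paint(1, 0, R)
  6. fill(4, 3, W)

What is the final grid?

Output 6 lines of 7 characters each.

After op 1 fill(3,5,B) [0 cells changed]:
YYYYYKK
BBYYYKK
YYYYYBK
YYYYYBY
YYYYYBY
YYYYYYY
After op 2 paint(1,1,Y):
YYYYYKK
BYYYYKK
YYYYYBK
YYYYYBY
YYYYYBY
YYYYYYY
After op 3 fill(4,4,B) [33 cells changed]:
BBBBBKK
BBBBBKK
BBBBBBK
BBBBBBB
BBBBBBB
BBBBBBB
After op 4 paint(1,0,B):
BBBBBKK
BBBBBKK
BBBBBBK
BBBBBBB
BBBBBBB
BBBBBBB
After op 5 paint(1,0,R):
BBBBBKK
RBBBBKK
BBBBBBK
BBBBBBB
BBBBBBB
BBBBBBB
After op 6 fill(4,3,W) [36 cells changed]:
WWWWWKK
RWWWWKK
WWWWWWK
WWWWWWW
WWWWWWW
WWWWWWW

Answer: WWWWWKK
RWWWWKK
WWWWWWK
WWWWWWW
WWWWWWW
WWWWWWW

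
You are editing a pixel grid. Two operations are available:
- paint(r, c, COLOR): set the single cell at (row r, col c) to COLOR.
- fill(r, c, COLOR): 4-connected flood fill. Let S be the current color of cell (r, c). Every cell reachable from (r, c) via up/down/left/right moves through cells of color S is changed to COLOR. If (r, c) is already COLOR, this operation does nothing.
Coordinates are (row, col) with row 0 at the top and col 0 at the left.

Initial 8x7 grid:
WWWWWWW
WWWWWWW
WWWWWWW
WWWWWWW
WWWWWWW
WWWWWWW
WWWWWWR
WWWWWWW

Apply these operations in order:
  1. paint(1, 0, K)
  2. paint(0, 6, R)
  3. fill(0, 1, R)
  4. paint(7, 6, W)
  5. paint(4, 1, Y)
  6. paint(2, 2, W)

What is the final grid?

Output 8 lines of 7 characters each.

Answer: RRRRRRR
KRRRRRR
RRWRRRR
RRRRRRR
RYRRRRR
RRRRRRR
RRRRRRR
RRRRRRW

Derivation:
After op 1 paint(1,0,K):
WWWWWWW
KWWWWWW
WWWWWWW
WWWWWWW
WWWWWWW
WWWWWWW
WWWWWWR
WWWWWWW
After op 2 paint(0,6,R):
WWWWWWR
KWWWWWW
WWWWWWW
WWWWWWW
WWWWWWW
WWWWWWW
WWWWWWR
WWWWWWW
After op 3 fill(0,1,R) [53 cells changed]:
RRRRRRR
KRRRRRR
RRRRRRR
RRRRRRR
RRRRRRR
RRRRRRR
RRRRRRR
RRRRRRR
After op 4 paint(7,6,W):
RRRRRRR
KRRRRRR
RRRRRRR
RRRRRRR
RRRRRRR
RRRRRRR
RRRRRRR
RRRRRRW
After op 5 paint(4,1,Y):
RRRRRRR
KRRRRRR
RRRRRRR
RRRRRRR
RYRRRRR
RRRRRRR
RRRRRRR
RRRRRRW
After op 6 paint(2,2,W):
RRRRRRR
KRRRRRR
RRWRRRR
RRRRRRR
RYRRRRR
RRRRRRR
RRRRRRR
RRRRRRW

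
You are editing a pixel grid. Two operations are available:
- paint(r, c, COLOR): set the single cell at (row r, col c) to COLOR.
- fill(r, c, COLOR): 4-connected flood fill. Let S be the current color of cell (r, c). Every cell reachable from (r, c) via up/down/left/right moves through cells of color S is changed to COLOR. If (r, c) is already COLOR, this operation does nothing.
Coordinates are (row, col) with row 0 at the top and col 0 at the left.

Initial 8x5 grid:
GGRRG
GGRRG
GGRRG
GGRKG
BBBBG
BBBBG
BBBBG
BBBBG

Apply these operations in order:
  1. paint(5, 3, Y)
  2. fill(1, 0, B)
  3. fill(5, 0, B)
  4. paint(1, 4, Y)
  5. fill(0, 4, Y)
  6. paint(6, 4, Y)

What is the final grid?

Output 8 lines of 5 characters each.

After op 1 paint(5,3,Y):
GGRRG
GGRRG
GGRRG
GGRKG
BBBBG
BBBYG
BBBBG
BBBBG
After op 2 fill(1,0,B) [8 cells changed]:
BBRRG
BBRRG
BBRRG
BBRKG
BBBBG
BBBYG
BBBBG
BBBBG
After op 3 fill(5,0,B) [0 cells changed]:
BBRRG
BBRRG
BBRRG
BBRKG
BBBBG
BBBYG
BBBBG
BBBBG
After op 4 paint(1,4,Y):
BBRRG
BBRRY
BBRRG
BBRKG
BBBBG
BBBYG
BBBBG
BBBBG
After op 5 fill(0,4,Y) [1 cells changed]:
BBRRY
BBRRY
BBRRG
BBRKG
BBBBG
BBBYG
BBBBG
BBBBG
After op 6 paint(6,4,Y):
BBRRY
BBRRY
BBRRG
BBRKG
BBBBG
BBBYG
BBBBY
BBBBG

Answer: BBRRY
BBRRY
BBRRG
BBRKG
BBBBG
BBBYG
BBBBY
BBBBG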